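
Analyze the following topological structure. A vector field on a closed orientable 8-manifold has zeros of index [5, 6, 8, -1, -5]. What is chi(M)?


Poincare-Hopf: chi(M) = sum of indices of zeros.
chi = (5) + (6) + (8) + (-1) + (-5) = 13

13


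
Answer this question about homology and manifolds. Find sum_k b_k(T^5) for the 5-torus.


b_k(T^5) = C(5,k), so the sum over k is sum_k C(5,k) = 2^5.
Total = 2^5 = 32

32


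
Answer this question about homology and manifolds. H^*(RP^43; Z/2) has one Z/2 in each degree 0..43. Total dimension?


H^k(RP^43; Z/2) = Z/2 for each 0 <= k <= 43.
Total dimension = 43 + 1 = 44

44


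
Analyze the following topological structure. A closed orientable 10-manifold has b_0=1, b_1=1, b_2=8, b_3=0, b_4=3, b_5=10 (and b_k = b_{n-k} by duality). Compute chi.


By Poincare duality b_k = b_{10-k}, so full Betti numbers: b_0=1, b_1=1, b_2=8, b_3=0, b_4=3, b_5=10, b_6=3, b_7=0, b_8=8, b_9=1, b_10=1.
chi = sum (-1)^k b_k = 12

12


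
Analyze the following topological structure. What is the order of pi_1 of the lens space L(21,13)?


pi_1(L(p,q)) = Z/pZ for any q coprime to p.
|pi_1(L(21,13))| = 21

21


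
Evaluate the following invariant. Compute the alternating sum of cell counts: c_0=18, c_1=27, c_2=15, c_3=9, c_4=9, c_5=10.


chi = sum_k (-1)^k c_k.
= (-1)^0*18 + (-1)^1*27 + (-1)^2*15 + (-1)^3*9 + (-1)^4*9 + (-1)^5*10
= (18) + (-27) + (15) + (-9) + (9) + (-10)
= -4

-4


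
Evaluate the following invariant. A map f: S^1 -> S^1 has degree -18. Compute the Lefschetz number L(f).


On S^1: L(f) = tr(f_0*) + (-1)^1 tr(f_1*) = 1 + (-1)^1 * deg(f).
L(f) = 1 + (-1)^1 * -18 = 1 + 18 = 19

19


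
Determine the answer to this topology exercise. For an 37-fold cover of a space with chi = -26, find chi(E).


For a finite covering: chi(E) = (number of sheets) * chi(B).
chi(E) = 37 * (-26) = -962

-962


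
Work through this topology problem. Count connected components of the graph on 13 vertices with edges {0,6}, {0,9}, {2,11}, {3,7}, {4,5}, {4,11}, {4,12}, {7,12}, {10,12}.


Run DFS/union-find over 13 vertices.
V = 13, E = 9.
Number of components = 4

4


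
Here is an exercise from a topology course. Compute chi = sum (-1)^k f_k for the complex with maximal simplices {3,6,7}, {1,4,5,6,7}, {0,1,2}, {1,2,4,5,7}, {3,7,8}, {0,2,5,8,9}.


Enumerate all faces; f-vector: f_0=10, f_1=28, f_2=29, f_3=14, f_4=3.
chi = sum (-1)^k f_k = 0

0


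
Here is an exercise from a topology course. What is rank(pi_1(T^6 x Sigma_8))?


pi_1(A x B) = pi_1(A) x pi_1(B); rank of abelianization = b_1.
b_1(T^6) = 6, b_1(Sigma_8) = 2*8 = 16.
b_1(product) = 6 + 16 = 22

22


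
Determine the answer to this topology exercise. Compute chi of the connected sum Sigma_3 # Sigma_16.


chi(Sigma_3) = 2 - 2*3 = -4
chi(Sigma_16) = 2 - 2*16 = -30
For surfaces: chi(A#B) = chi(A) + chi(B) - 2.
chi = -4 + -30 - 2 = -36

-36


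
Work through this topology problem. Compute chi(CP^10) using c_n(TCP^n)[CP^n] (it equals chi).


For any closed oriented manifold, <e(TM),[M]> = chi(M).
chi(CP^10) = 10+1 = 11

11


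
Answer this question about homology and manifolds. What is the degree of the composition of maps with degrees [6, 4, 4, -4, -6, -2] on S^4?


Degree is multiplicative: deg(composition) = product of degrees.
= (6) * (4) * (4) * (-4) * (-6) * (-2) = -4608

-4608


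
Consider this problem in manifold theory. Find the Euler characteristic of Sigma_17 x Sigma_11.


chi(Sigma_17) = 2 - 2*17 = -32
chi(Sigma_11) = 2 - 2*11 = -20
chi(product) = (-32) * (-20) = 640

640


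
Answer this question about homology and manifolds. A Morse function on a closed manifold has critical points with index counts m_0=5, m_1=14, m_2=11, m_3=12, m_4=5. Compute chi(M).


Morse theory: chi(M) = sum_k (-1)^k m_k where m_k = #(index-k critical points).
= (5) + (-14) + (11) + (-12) + (5) = -5

-5


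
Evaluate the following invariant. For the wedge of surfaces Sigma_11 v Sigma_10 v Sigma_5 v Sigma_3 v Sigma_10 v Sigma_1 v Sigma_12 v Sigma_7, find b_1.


For a wedge X v Y: reduced H_k(X v Y) = H_k(X) + H_k(Y).
Each Sigma_g contributes b_1 = 2g.
b_1 = 22 + 20 + 10 + 6 + 20 + 2 + 24 + 14 = 118

118


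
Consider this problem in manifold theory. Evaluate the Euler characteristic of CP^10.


CP^10 has one cell in each even dimension 0, 2, ..., 2*10 (10+1 cells total).
All cells are even-dimensional, so chi = number of cells.
chi = 10 + 1 = 11

11


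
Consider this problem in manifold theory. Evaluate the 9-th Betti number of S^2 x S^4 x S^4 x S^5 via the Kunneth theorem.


Each S^d has Poincare polynomial 1 + t^d.
The product S^2 x S^4 x S^4 x S^5 has Poincare polynomial prod(1+t^d_i).
Expanding: b_0=1, b_2=1, b_4=2, b_5=1, b_6=2, b_7=1, b_8=1, b_9=2, b_10=1, b_11=2, b_13=1, b_15=1.
b_9 = 2

2


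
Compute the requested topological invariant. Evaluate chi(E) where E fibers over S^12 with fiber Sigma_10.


chi(S^12) = 2 (n even), chi(Sigma_10) = 2 - 2*10 = -18.
chi(E) = 2 * (-18) = -36

-36


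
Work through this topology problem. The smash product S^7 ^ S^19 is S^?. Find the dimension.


S^m ^ S^n = S^{m+n}.
k = 7 + 19 = 26

26


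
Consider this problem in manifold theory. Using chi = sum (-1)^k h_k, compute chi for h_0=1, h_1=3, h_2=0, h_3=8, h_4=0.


Handles of index k contribute (-1)^k to chi (same as CW cells).
chi = (1) + (-3) + (0) + (-8) + (0) = -10

-10


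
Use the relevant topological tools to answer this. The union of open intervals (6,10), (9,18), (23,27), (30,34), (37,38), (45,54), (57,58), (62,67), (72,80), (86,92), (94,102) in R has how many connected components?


Sort and merge overlapping open intervals.
Merged: (6,18), (23,27), (30,34), (37,38), (45,54), (57,58), (62,67), (72,80), (86,92), (94,102).
Number of components = 10

10


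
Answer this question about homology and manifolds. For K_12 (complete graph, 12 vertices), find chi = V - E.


K_12: V = 12, E = C(12,2) = 66.
chi = V - E = 12 - 66 = -54

-54


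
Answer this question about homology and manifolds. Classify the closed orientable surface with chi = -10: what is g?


chi = 2 - 2g for closed orientable surfaces.
-10 = 2 - 2g
2g = 2 - (-10) = 12
g = 6

6


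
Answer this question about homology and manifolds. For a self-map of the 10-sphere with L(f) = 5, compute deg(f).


L(f) = 1 + (-1)^10 deg(f) on S^10.
5 = 1 + (-1)^10 * deg(f)
(-1)^10 * deg(f) = 4
deg(f) = 4

4


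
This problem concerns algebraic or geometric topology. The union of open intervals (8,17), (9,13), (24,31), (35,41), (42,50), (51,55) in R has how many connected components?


Sort and merge overlapping open intervals.
Merged: (8,17), (24,31), (35,41), (42,50), (51,55).
Number of components = 5

5


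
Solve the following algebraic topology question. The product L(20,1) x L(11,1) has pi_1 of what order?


pi_1(X x Y) = pi_1(X) x pi_1(Y).
pi_1(L(20,1)) = Z/20, pi_1(L(11,1)) = Z/11.
|Z/20 x Z/11| = 20 * 11 = 220

220


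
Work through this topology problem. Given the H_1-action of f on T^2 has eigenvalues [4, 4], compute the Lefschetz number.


For a torus self-map: L(f) = det(I - A) where A acts on H_1.
L(f) = (1-4) * (1-4) = -3 * -3 = 9

9


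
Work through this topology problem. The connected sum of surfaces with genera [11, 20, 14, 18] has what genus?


Genus is additive under connected sum of orientable surfaces.
g = 11 + 20 + 14 + 18 = 63

63


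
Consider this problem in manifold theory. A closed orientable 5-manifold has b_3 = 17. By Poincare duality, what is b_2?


Poincare duality for closed orientable n-manifolds: b_k = b_{n-k}.
Here n = 5, so b_2 = b_3 = 17

17


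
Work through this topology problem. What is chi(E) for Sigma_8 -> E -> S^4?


chi(S^4) = 2 (n even), chi(Sigma_8) = 2 - 2*8 = -14.
chi(E) = 2 * (-14) = -28

-28


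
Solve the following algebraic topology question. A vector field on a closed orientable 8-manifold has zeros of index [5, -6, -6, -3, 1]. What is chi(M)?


Poincare-Hopf: chi(M) = sum of indices of zeros.
chi = (5) + (-6) + (-6) + (-3) + (1) = -9

-9


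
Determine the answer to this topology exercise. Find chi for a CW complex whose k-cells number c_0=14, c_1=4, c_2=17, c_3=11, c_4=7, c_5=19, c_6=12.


chi = sum_k (-1)^k c_k.
= (-1)^0*14 + (-1)^1*4 + (-1)^2*17 + (-1)^3*11 + (-1)^4*7 + (-1)^5*19 + (-1)^6*12
= (14) + (-4) + (17) + (-11) + (7) + (-19) + (12)
= 16

16


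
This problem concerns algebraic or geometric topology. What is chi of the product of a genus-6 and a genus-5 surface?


chi(Sigma_6) = 2 - 2*6 = -10
chi(Sigma_5) = 2 - 2*5 = -8
chi(product) = (-10) * (-8) = 80

80


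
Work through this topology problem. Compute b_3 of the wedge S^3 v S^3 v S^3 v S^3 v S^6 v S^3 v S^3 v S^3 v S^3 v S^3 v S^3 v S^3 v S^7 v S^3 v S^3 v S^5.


For a wedge of spheres, H_k (k>0) is free on one generator per sphere of dimension k.
Spheres of dimension 3: count = 13.
b_3 = 13

13


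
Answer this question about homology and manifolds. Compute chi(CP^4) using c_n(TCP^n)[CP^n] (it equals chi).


For any closed oriented manifold, <e(TM),[M]> = chi(M).
chi(CP^4) = 4+1 = 5

5


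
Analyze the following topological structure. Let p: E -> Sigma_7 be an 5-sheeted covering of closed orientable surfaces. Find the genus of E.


For an n-sheeted cover: chi(E) = n * chi(B).
chi(Sigma_7) = 2 - 2*7 = -12.
chi(E) = 5 * (-12) = -60.
genus(E) = (2 - chi(E))/2 = (2 - (-60))/2 = 62/2 = 31

31


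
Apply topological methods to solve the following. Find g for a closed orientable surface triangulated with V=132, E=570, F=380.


chi = V - E + F = 132 - 570 + 380 = -58
For orientable closed surface: chi = 2 - 2g, so g = (2 - chi)/2.
g = (2 - (-58)) / 2 = 60 / 2 = 30

30


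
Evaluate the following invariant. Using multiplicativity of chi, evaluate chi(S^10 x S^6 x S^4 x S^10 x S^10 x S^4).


chi is multiplicative: chi(X x Y) = chi(X) chi(Y).
Each even-dim sphere has chi = 2. There are 6 factors.
chi = 2^6 = 64

64


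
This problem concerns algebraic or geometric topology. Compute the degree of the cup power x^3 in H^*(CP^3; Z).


|x| = 2 in H^*(CP^n).
|x^3| = 3 * |x| = 3 * 2 = 6

6


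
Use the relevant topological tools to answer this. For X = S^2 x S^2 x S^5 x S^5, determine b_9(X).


Each S^d has Poincare polynomial 1 + t^d.
The product S^2 x S^2 x S^5 x S^5 has Poincare polynomial prod(1+t^d_i).
Expanding: b_0=1, b_2=2, b_4=1, b_5=2, b_7=4, b_9=2, b_10=1, b_12=2, b_14=1.
b_9 = 2

2


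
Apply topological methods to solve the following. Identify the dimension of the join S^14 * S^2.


Join of spheres: S^m * S^n = S^{m+n+1}.
dim = 14 + 2 + 1 = 17

17


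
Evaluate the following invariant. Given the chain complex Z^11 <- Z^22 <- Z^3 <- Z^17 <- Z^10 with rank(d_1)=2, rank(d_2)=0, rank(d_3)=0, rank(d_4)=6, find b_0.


rank H_k = rank(ker d_k) - rank(im d_{k+1}).
rank(ker d_0) = rank(C_0) - rank(d_0) = 11 - 0 = 11.
rank(im d_{0+1}) = 2.
rank H_0 = 11 - 2 = 9

9


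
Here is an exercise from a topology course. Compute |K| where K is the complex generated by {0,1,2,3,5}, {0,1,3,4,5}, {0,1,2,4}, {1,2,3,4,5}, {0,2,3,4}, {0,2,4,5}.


Each maximal simplex on m vertices has 2^m - 1 nonempty faces.
Take the union (dedupe shared faces).
Total distinct faces = 59

59


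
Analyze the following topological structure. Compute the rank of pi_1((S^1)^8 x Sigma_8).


pi_1(A x B) = pi_1(A) x pi_1(B); rank of abelianization = b_1.
b_1(T^8) = 8, b_1(Sigma_8) = 2*8 = 16.
b_1(product) = 8 + 16 = 24

24


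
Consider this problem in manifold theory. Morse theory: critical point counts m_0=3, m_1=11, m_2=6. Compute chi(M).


Morse theory: chi(M) = sum_k (-1)^k m_k where m_k = #(index-k critical points).
= (3) + (-11) + (6) = -2

-2


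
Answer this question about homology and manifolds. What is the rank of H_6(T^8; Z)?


By the Kunneth formula, b_k(T^n) = C(n,k).
b_6(T^8) = C(8,6).
C(8,6) = 8!/(6!*2!) = 28

28


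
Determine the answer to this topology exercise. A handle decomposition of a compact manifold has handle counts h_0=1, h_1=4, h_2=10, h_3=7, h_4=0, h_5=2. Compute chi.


Handles of index k contribute (-1)^k to chi (same as CW cells).
chi = (1) + (-4) + (10) + (-7) + (0) + (-2) = -2

-2


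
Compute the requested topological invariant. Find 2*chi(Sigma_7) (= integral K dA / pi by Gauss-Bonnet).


Gauss-Bonnet: integral K dA = 2*pi*chi(M).
chi(Sigma_7) = 2 - 2*7 = -12.
(integral K dA)/pi = 2*chi = 2*(-12) = -24

-24


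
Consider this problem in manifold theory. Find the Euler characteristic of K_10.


K_10: V = 10, E = C(10,2) = 45.
chi = V - E = 10 - 45 = -35

-35


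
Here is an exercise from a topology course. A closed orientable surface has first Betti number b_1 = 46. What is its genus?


For a closed orientable surface: b_1 = 2g.
46 = 2g
g = 46 / 2 = 23

23


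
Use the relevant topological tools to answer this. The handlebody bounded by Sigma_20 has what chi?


A genus-g handlebody deformation retracts to a wedge of g circles.
chi(vee_g S^1) = 1 - g.
chi(H_20) = 1 - 20 = -19

-19


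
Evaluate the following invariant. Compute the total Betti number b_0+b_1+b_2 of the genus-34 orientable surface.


For Sigma_34: b_0 = 1, b_1 = 2g = 68, b_2 = 1.
Total = 1 + 68 + 1 = 70

70


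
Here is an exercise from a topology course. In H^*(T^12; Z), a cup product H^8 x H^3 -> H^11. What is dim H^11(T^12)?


Cup product: H^p x H^q -> H^{p+q}; here p+q = 8+3 = 11.
rank H^k(T^n) = C(n,k).
C(12,11) = 12

12


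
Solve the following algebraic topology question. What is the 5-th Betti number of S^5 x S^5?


Each S^d has Poincare polynomial 1 + t^d.
The product S^5 x S^5 has Poincare polynomial prod(1+t^d_i).
Expanding: b_0=1, b_5=2, b_10=1.
b_5 = 2

2


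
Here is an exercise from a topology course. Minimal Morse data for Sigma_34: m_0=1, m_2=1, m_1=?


A perfect Morse function has m_k = b_k.
For Sigma_34: b_0=1, b_1=2g=68, b_2=1.
Saddles m_1 = 2g = 68

68


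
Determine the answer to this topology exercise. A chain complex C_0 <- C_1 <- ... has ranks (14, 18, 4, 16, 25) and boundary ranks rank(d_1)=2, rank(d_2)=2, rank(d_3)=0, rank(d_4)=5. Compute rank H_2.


rank H_k = rank(ker d_k) - rank(im d_{k+1}).
rank(ker d_2) = rank(C_2) - rank(d_2) = 4 - 2 = 2.
rank(im d_{2+1}) = 0.
rank H_2 = 2 - 0 = 2

2


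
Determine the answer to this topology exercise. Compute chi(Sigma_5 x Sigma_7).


chi(Sigma_5) = 2 - 2*5 = -8
chi(Sigma_7) = 2 - 2*7 = -12
chi(product) = (-8) * (-12) = 96

96


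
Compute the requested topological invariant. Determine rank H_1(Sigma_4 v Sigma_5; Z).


For a wedge: H_1(A v B) = H_1(A) + H_1(B).
b_1(Sigma_4) = 8, b_1(Sigma_5) = 10.
b_1 = 8 + 10 = 18

18


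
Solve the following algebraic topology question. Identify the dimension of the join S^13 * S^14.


Join of spheres: S^m * S^n = S^{m+n+1}.
dim = 13 + 14 + 1 = 28

28


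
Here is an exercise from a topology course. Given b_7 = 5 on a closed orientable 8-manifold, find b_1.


Poincare duality for closed orientable n-manifolds: b_k = b_{n-k}.
Here n = 8, so b_1 = b_7 = 5

5


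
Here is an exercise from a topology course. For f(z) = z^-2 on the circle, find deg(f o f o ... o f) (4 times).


deg(f) = -2. Degree is multiplicative: deg(f^4) = (deg f)^4.
deg(f^4) = (-2)^4 = 16

16


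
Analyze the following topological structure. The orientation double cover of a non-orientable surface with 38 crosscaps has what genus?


chi(N_38) = 2 - 38 = -36.
Double cover: chi(Sigma_g) = 2 * chi(N_38) = 2*(-36) = -72.
2 - 2g = -72, so g = (2 - (-72))/2 = 74/2 = 37

37


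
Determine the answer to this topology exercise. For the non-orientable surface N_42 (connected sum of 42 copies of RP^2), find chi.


For a non-orientable closed surface with k crosscaps: chi = 2 - k.
Here k = 42.
chi = 2 - 42 = -40

-40


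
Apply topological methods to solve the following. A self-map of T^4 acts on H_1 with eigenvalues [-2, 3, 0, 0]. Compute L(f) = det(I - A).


For a torus self-map: L(f) = det(I - A) where A acts on H_1.
L(f) = (1--2) * (1-3) * (1-0) * (1-0) = 3 * -2 * 1 * 1 = -6

-6


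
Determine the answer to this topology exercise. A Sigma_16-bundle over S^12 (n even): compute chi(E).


chi(S^12) = 2 (n even), chi(Sigma_16) = 2 - 2*16 = -30.
chi(E) = 2 * (-30) = -60

-60


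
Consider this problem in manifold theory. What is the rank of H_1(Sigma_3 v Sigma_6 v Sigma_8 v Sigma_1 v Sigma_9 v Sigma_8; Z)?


For a wedge X v Y: reduced H_k(X v Y) = H_k(X) + H_k(Y).
Each Sigma_g contributes b_1 = 2g.
b_1 = 6 + 12 + 16 + 2 + 18 + 16 = 70

70


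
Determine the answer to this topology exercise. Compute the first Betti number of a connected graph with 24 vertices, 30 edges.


For a connected graph: rank(pi_1) = b_1 = E - V + 1 = 1 - chi.
chi = V - E = 24 - 30 = -6.
rank = 1 - (-6) = 30 - 24 + 1 = 7

7


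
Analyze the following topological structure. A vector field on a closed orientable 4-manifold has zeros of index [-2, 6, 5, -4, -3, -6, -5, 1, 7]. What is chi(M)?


Poincare-Hopf: chi(M) = sum of indices of zeros.
chi = (-2) + (6) + (5) + (-4) + (-3) + (-6) + (-5) + (1) + (7) = -1

-1


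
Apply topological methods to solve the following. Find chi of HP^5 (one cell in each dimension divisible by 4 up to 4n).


HP^5 has one cell in each dimension 0, 4, ..., 4*5 (5+1 cells, all even-dim).
chi = 5 + 1 = 6

6


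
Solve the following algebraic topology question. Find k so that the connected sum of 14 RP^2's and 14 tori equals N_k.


Since a >= 1, the sum is non-orientable; each T^2 can be replaced by RP^2 # RP^2 (since T^2#RP^2 = 3RP^2).
Total crosscaps k = 14 + 2*14 = 42.
Check via chi: chi = 14*1 + 14*0 - (14+14-1)*2 = -40 = 2 - k = -40. Consistent.

42


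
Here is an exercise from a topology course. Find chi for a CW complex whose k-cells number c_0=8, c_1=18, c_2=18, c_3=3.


chi = sum_k (-1)^k c_k.
= (-1)^0*8 + (-1)^1*18 + (-1)^2*18 + (-1)^3*3
= (8) + (-18) + (18) + (-3)
= 5

5


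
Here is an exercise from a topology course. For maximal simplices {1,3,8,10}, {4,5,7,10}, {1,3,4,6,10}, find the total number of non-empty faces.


Each maximal simplex on m vertices has 2^m - 1 nonempty faces.
Take the union (dedupe shared faces).
Total distinct faces = 51

51


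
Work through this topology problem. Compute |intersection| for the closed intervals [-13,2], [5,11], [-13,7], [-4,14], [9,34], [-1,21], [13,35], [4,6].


Intersection = [max(a_i), min(b_i)] = [13, 2].
Since 13 > 2, the intersection is empty.
Length = 0

0


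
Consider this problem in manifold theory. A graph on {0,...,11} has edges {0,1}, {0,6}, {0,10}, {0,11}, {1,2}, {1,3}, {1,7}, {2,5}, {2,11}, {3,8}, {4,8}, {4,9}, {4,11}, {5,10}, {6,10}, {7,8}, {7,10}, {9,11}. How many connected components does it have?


Run DFS/union-find over 12 vertices.
V = 12, E = 18.
Number of components = 1

1


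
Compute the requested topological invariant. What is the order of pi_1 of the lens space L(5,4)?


pi_1(L(p,q)) = Z/pZ for any q coprime to p.
|pi_1(L(5,4))| = 5

5


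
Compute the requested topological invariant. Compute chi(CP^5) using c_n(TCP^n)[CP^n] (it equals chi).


For any closed oriented manifold, <e(TM),[M]> = chi(M).
chi(CP^5) = 5+1 = 6

6


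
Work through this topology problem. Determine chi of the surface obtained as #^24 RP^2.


For a non-orientable closed surface with k crosscaps: chi = 2 - k.
Here k = 24.
chi = 2 - 24 = -22

-22


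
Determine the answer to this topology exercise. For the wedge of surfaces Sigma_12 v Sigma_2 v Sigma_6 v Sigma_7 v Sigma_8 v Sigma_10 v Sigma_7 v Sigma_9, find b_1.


For a wedge X v Y: reduced H_k(X v Y) = H_k(X) + H_k(Y).
Each Sigma_g contributes b_1 = 2g.
b_1 = 24 + 4 + 12 + 14 + 16 + 20 + 14 + 18 = 122

122


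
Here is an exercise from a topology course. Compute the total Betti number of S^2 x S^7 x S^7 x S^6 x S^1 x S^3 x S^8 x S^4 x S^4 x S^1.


Total Betti number is multiplicative under products.
Each S^d (d>=1) has total Betti number 2.
There are 10 sphere factors.
Total = 2^10 = 1024

1024


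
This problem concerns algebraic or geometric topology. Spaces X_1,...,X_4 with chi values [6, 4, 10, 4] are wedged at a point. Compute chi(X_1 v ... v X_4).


chi(A v B) = chi(A) + chi(B) - 1 (one point identified).
For 4 spaces: chi = (sum chi_i) - (4 - 1).
sum = 24; chi = 24 - 3 = 21

21


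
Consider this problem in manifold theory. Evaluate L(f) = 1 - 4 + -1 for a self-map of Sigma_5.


L(f) = tr(f_0*) - tr(f_1*) + tr(f_2*).
= 1 - (4) + (-1)
= -4

-4


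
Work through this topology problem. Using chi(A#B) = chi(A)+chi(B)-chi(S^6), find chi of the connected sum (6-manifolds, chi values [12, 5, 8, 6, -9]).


For n-manifolds: chi(A#B) = chi(A) + chi(B) - chi(S^6).
chi(S^6) = 1 + (-1)^6 = 2.
chi(#) = (sum chi_i) - (5-1)*chi(S^6) = 22 - 4*2 = 14

14


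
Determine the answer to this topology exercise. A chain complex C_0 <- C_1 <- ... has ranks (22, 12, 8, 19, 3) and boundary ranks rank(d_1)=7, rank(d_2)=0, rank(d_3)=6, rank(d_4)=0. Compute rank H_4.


rank H_k = rank(ker d_k) - rank(im d_{k+1}).
rank(ker d_4) = rank(C_4) - rank(d_4) = 3 - 0 = 3.
rank(im d_{4+1}) = 0.
rank H_4 = 3 - 0 = 3

3


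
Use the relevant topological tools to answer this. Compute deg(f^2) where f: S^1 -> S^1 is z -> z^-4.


deg(f) = -4. Degree is multiplicative: deg(f^2) = (deg f)^2.
deg(f^2) = (-4)^2 = 16

16


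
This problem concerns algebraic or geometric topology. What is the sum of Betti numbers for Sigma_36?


For Sigma_36: b_0 = 1, b_1 = 2g = 72, b_2 = 1.
Total = 1 + 72 + 1 = 74

74


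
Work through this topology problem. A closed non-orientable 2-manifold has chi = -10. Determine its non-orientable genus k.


chi = 2 - k for closed non-orientable surfaces with k crosscaps.
-10 = 2 - k
k = 2 - (-10) = 12

12


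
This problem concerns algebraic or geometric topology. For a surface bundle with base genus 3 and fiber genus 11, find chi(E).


For a fiber bundle F -> E -> B (with CW structure): chi(E) = chi(B) * chi(F).
chi(Sigma_3) = -4, chi(Sigma_11) = -20.
chi(E) = (-4) * (-20) = 80

80


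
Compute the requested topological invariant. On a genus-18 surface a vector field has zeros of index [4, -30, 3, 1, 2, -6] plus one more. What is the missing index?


Poincare-Hopf: sum of indices = chi(M).
chi(Sigma_18) = 2 - 2*18 = -34.
Sum of known indices = -26.
x = chi - (sum known) = -34 - (-26) = -8

-8


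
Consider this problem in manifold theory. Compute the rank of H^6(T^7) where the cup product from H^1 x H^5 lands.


Cup product: H^p x H^q -> H^{p+q}; here p+q = 1+5 = 6.
rank H^k(T^n) = C(n,k).
C(7,6) = 7

7


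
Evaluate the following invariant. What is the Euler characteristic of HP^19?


HP^19 has one cell in each dimension 0, 4, ..., 4*19 (19+1 cells, all even-dim).
chi = 19 + 1 = 20

20


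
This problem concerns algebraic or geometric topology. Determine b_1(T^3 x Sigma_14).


pi_1(A x B) = pi_1(A) x pi_1(B); rank of abelianization = b_1.
b_1(T^3) = 3, b_1(Sigma_14) = 2*14 = 28.
b_1(product) = 3 + 28 = 31

31


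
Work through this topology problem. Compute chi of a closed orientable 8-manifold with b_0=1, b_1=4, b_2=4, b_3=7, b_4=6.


By Poincare duality b_k = b_{8-k}, so full Betti numbers: b_0=1, b_1=4, b_2=4, b_3=7, b_4=6, b_5=7, b_6=4, b_7=4, b_8=1.
chi = sum (-1)^k b_k = -6

-6


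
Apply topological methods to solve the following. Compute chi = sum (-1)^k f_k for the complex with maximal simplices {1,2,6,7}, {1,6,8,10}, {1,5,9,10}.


Enumerate all faces; f-vector: f_0=8, f_1=16, f_2=12, f_3=3.
chi = sum (-1)^k f_k = 1

1


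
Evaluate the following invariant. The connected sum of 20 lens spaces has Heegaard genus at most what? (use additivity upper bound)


Heegaard genus satisfies g(A#B) <= g(A) + g(B).
Each lens space has g = 1.
Upper bound: 20 * 1 = 20

20


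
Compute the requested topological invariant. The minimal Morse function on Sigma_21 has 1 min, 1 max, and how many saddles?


A perfect Morse function has m_k = b_k.
For Sigma_21: b_0=1, b_1=2g=42, b_2=1.
Saddles m_1 = 2g = 42

42


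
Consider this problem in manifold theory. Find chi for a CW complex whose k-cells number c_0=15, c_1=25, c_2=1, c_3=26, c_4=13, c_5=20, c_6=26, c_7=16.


chi = sum_k (-1)^k c_k.
= (-1)^0*15 + (-1)^1*25 + (-1)^2*1 + (-1)^3*26 + (-1)^4*13 + (-1)^5*20 + (-1)^6*26 + (-1)^7*16
= (15) + (-25) + (1) + (-26) + (13) + (-20) + (26) + (-16)
= -32

-32


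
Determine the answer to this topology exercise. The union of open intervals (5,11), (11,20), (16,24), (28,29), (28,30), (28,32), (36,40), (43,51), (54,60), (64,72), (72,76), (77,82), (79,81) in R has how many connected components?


Sort and merge overlapping open intervals.
Merged: (5,11), (11,24), (28,32), (36,40), (43,51), (54,60), (64,72), (72,76), (77,82).
Number of components = 9

9


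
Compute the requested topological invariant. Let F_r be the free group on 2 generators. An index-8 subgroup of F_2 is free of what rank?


Nielsen-Schreier: an index-n subgroup of F_r is free of rank 1 + n(r-1).
Equivalently: chi(cover) = n*chi(base); chi(vee_r S^1) = 1 - 2 = -1.
chi(E) = 8*(-1) = -8; rank = 1 - chi(E) = 1 - (-8) = 9.
rank = 1 + 8*(2-1) = 1 + 8 = 9

9


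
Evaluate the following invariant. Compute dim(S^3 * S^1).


Join of spheres: S^m * S^n = S^{m+n+1}.
dim = 3 + 1 + 1 = 5

5


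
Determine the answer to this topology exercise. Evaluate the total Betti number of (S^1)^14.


b_k(T^14) = C(14,k), so the sum over k is sum_k C(14,k) = 2^14.
Total = 2^14 = 16384

16384


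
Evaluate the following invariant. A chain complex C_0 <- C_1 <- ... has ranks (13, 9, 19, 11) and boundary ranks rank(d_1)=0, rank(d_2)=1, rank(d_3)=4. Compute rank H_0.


rank H_k = rank(ker d_k) - rank(im d_{k+1}).
rank(ker d_0) = rank(C_0) - rank(d_0) = 13 - 0 = 13.
rank(im d_{0+1}) = 0.
rank H_0 = 13 - 0 = 13

13


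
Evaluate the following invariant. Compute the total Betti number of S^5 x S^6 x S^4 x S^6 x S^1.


Total Betti number is multiplicative under products.
Each S^d (d>=1) has total Betti number 2.
There are 5 sphere factors.
Total = 2^5 = 32

32


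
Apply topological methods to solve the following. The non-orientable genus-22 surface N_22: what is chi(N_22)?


For a non-orientable closed surface with k crosscaps: chi = 2 - k.
Here k = 22.
chi = 2 - 22 = -20

-20


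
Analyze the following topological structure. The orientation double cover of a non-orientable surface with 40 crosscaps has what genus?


chi(N_40) = 2 - 40 = -38.
Double cover: chi(Sigma_g) = 2 * chi(N_40) = 2*(-38) = -76.
2 - 2g = -76, so g = (2 - (-76))/2 = 78/2 = 39

39


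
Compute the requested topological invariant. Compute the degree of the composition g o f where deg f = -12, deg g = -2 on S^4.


Degree is multiplicative under composition: deg(g o f) = deg(g) * deg(f).
= -2 * -12 = 24

24


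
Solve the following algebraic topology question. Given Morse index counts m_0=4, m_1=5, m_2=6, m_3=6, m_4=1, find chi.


Morse theory: chi(M) = sum_k (-1)^k m_k where m_k = #(index-k critical points).
= (4) + (-5) + (6) + (-6) + (1) = 0

0


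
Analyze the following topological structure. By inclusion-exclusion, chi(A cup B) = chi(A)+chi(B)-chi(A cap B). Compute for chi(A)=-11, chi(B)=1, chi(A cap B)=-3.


chi(A cup B) = chi(A) + chi(B) - chi(A cap B)
= -11 + (1) - (-3)
= -7

-7


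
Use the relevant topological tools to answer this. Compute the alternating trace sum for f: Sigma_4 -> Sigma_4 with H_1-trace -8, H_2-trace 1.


L(f) = tr(f_0*) - tr(f_1*) + tr(f_2*).
= 1 - (-8) + (1)
= 10

10


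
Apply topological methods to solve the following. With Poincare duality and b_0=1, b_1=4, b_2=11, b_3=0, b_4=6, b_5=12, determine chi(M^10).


By Poincare duality b_k = b_{10-k}, so full Betti numbers: b_0=1, b_1=4, b_2=11, b_3=0, b_4=6, b_5=12, b_6=6, b_7=0, b_8=11, b_9=4, b_10=1.
chi = sum (-1)^k b_k = 16

16


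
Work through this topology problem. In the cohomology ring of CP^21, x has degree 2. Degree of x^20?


|x| = 2 in H^*(CP^n).
|x^20| = 20 * |x| = 20 * 2 = 40

40


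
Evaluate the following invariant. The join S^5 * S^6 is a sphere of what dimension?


Join of spheres: S^m * S^n = S^{m+n+1}.
dim = 5 + 6 + 1 = 12

12


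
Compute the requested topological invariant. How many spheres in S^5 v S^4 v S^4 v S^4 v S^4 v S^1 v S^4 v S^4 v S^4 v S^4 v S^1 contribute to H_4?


For a wedge of spheres, H_k (k>0) is free on one generator per sphere of dimension k.
Spheres of dimension 4: count = 8.
b_4 = 8

8


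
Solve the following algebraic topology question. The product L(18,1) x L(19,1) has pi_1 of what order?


pi_1(X x Y) = pi_1(X) x pi_1(Y).
pi_1(L(18,1)) = Z/18, pi_1(L(19,1)) = Z/19.
|Z/18 x Z/19| = 18 * 19 = 342

342


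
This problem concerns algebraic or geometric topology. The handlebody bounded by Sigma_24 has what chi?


A genus-g handlebody deformation retracts to a wedge of g circles.
chi(vee_g S^1) = 1 - g.
chi(H_24) = 1 - 24 = -23

-23


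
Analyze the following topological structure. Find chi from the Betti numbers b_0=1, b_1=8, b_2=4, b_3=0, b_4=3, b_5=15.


chi = sum_k (-1)^k b_k.
= (1) + (-8) + (4) + (0) + (3) + (-15)
= -15

-15


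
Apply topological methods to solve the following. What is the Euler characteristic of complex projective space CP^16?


CP^16 has one cell in each even dimension 0, 2, ..., 2*16 (16+1 cells total).
All cells are even-dimensional, so chi = number of cells.
chi = 16 + 1 = 17

17


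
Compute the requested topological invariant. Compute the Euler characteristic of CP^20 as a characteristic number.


For any closed oriented manifold, <e(TM),[M]> = chi(M).
chi(CP^20) = 20+1 = 21

21


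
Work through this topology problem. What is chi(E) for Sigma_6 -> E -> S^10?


chi(S^10) = 2 (n even), chi(Sigma_6) = 2 - 2*6 = -10.
chi(E) = 2 * (-10) = -20

-20


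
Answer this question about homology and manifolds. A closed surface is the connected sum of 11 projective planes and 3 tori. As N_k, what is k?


Since a >= 1, the sum is non-orientable; each T^2 can be replaced by RP^2 # RP^2 (since T^2#RP^2 = 3RP^2).
Total crosscaps k = 11 + 2*3 = 17.
Check via chi: chi = 11*1 + 3*0 - (11+3-1)*2 = -15 = 2 - k = -15. Consistent.

17


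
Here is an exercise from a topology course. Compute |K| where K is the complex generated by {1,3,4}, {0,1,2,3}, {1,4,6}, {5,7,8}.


Each maximal simplex on m vertices has 2^m - 1 nonempty faces.
Take the union (dedupe shared faces).
Total distinct faces = 30

30


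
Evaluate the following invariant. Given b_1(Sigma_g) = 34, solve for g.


For a closed orientable surface: b_1 = 2g.
34 = 2g
g = 34 / 2 = 17

17


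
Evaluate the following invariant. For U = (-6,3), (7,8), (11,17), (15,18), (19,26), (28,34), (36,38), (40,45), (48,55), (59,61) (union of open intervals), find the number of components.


Sort and merge overlapping open intervals.
Merged: (-6,3), (7,8), (11,18), (19,26), (28,34), (36,38), (40,45), (48,55), (59,61).
Number of components = 9

9


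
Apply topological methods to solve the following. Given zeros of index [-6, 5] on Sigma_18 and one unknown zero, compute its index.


Poincare-Hopf: sum of indices = chi(M).
chi(Sigma_18) = 2 - 2*18 = -34.
Sum of known indices = -1.
x = chi - (sum known) = -34 - (-1) = -33

-33


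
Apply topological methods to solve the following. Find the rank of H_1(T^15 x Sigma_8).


pi_1(A x B) = pi_1(A) x pi_1(B); rank of abelianization = b_1.
b_1(T^15) = 15, b_1(Sigma_8) = 2*8 = 16.
b_1(product) = 15 + 16 = 31

31


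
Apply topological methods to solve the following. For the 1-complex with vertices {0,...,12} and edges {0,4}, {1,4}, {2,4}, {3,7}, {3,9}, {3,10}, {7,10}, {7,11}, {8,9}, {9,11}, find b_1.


b_1 = E - V + (number of components).
E = 10, V = 13, components = 5.
b_1 = 10 - 13 + 5 = 2

2


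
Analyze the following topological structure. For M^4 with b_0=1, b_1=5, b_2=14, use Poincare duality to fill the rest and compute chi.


By Poincare duality b_k = b_{4-k}, so full Betti numbers: b_0=1, b_1=5, b_2=14, b_3=5, b_4=1.
chi = sum (-1)^k b_k = 6

6


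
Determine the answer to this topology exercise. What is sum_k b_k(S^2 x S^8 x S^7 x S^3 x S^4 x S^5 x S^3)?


Total Betti number is multiplicative under products.
Each S^d (d>=1) has total Betti number 2.
There are 7 sphere factors.
Total = 2^7 = 128

128


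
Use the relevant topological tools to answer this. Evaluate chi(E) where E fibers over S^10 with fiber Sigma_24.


chi(S^10) = 2 (n even), chi(Sigma_24) = 2 - 2*24 = -46.
chi(E) = 2 * (-46) = -92

-92


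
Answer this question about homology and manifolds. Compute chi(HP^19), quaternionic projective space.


HP^19 has one cell in each dimension 0, 4, ..., 4*19 (19+1 cells, all even-dim).
chi = 19 + 1 = 20

20


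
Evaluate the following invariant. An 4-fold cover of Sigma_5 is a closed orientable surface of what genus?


For an n-sheeted cover: chi(E) = n * chi(B).
chi(Sigma_5) = 2 - 2*5 = -8.
chi(E) = 4 * (-8) = -32.
genus(E) = (2 - chi(E))/2 = (2 - (-32))/2 = 34/2 = 17

17


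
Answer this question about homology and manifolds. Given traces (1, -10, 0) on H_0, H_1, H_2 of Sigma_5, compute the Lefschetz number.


L(f) = tr(f_0*) - tr(f_1*) + tr(f_2*).
= 1 - (-10) + (0)
= 11

11


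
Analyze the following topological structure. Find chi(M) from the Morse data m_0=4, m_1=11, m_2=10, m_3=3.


Morse theory: chi(M) = sum_k (-1)^k m_k where m_k = #(index-k critical points).
= (4) + (-11) + (10) + (-3) = 0

0


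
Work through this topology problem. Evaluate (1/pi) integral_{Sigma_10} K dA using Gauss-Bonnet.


Gauss-Bonnet: integral K dA = 2*pi*chi(M).
chi(Sigma_10) = 2 - 2*10 = -18.
(integral K dA)/pi = 2*chi = 2*(-18) = -36

-36


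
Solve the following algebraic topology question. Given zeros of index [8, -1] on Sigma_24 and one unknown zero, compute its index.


Poincare-Hopf: sum of indices = chi(M).
chi(Sigma_24) = 2 - 2*24 = -46.
Sum of known indices = 7.
x = chi - (sum known) = -46 - (7) = -53

-53


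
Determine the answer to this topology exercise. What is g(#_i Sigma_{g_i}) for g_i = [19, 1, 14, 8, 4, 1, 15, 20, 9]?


Genus is additive under connected sum of orientable surfaces.
g = 19 + 1 + 14 + 8 + 4 + 1 + 15 + 20 + 9 = 91

91


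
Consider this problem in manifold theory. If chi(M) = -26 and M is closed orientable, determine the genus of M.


chi = 2 - 2g for closed orientable surfaces.
-26 = 2 - 2g
2g = 2 - (-26) = 28
g = 14

14


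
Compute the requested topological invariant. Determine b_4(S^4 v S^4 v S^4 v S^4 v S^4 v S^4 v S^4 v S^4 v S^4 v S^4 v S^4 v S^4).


For a wedge of spheres, H_k (k>0) is free on one generator per sphere of dimension k.
Spheres of dimension 4: count = 12.
b_4 = 12

12


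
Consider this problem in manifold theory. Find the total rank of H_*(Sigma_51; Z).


For Sigma_51: b_0 = 1, b_1 = 2g = 102, b_2 = 1.
Total = 1 + 102 + 1 = 104

104


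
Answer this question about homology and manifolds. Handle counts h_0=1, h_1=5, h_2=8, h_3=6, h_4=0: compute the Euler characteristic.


Handles of index k contribute (-1)^k to chi (same as CW cells).
chi = (1) + (-5) + (8) + (-6) + (0) = -2

-2


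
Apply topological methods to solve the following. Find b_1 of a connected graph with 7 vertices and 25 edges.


For a connected graph: rank(pi_1) = b_1 = E - V + 1 = 1 - chi.
chi = V - E = 7 - 25 = -18.
rank = 1 - (-18) = 25 - 7 + 1 = 19

19


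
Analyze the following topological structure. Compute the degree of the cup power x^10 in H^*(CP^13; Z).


|x| = 2 in H^*(CP^n).
|x^10| = 10 * |x| = 10 * 2 = 20

20


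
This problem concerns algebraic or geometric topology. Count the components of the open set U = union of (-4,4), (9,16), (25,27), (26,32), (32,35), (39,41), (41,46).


Sort and merge overlapping open intervals.
Merged: (-4,4), (9,16), (25,32), (32,35), (39,41), (41,46).
Number of components = 6

6


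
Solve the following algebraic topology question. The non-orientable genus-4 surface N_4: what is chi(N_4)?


For a non-orientable closed surface with k crosscaps: chi = 2 - k.
Here k = 4.
chi = 2 - 4 = -2

-2


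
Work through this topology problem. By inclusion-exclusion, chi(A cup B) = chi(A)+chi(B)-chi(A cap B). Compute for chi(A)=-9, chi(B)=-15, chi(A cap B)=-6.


chi(A cup B) = chi(A) + chi(B) - chi(A cap B)
= -9 + (-15) - (-6)
= -18

-18


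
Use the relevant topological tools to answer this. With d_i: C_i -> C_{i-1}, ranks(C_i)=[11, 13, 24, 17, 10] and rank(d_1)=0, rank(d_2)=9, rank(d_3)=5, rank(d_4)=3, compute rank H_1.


rank H_k = rank(ker d_k) - rank(im d_{k+1}).
rank(ker d_1) = rank(C_1) - rank(d_1) = 13 - 0 = 13.
rank(im d_{1+1}) = 9.
rank H_1 = 13 - 9 = 4

4


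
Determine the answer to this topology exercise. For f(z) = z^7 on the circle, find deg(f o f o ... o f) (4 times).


deg(f) = 7. Degree is multiplicative: deg(f^4) = (deg f)^4.
deg(f^4) = (7)^4 = 2401

2401


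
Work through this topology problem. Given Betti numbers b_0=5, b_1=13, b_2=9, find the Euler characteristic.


chi = sum_k (-1)^k b_k.
= (5) + (-13) + (9)
= 1

1


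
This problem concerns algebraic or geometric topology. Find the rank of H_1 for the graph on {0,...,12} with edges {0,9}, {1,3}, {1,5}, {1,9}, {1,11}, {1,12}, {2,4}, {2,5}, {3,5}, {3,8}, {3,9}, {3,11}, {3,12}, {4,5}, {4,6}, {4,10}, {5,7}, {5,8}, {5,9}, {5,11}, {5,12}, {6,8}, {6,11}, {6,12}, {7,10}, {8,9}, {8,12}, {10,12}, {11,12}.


b_1 = E - V + (number of components).
E = 29, V = 13, components = 1.
b_1 = 29 - 13 + 1 = 17

17


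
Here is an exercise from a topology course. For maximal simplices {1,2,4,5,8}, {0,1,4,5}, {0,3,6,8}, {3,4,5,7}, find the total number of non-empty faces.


Each maximal simplex on m vertices has 2^m - 1 nonempty faces.
Take the union (dedupe shared faces).
Total distinct faces = 63

63


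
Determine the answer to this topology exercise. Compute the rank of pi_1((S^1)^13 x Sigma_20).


pi_1(A x B) = pi_1(A) x pi_1(B); rank of abelianization = b_1.
b_1(T^13) = 13, b_1(Sigma_20) = 2*20 = 40.
b_1(product) = 13 + 40 = 53

53


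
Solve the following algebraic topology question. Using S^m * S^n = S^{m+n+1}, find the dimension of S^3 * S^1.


Join of spheres: S^m * S^n = S^{m+n+1}.
dim = 3 + 1 + 1 = 5

5


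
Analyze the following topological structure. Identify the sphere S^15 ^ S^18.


S^m ^ S^n = S^{m+n}.
k = 15 + 18 = 33

33


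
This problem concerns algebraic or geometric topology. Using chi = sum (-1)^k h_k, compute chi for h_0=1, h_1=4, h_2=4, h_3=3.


Handles of index k contribute (-1)^k to chi (same as CW cells).
chi = (1) + (-4) + (4) + (-3) = -2

-2


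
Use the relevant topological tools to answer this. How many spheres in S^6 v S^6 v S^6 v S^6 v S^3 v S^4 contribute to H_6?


For a wedge of spheres, H_k (k>0) is free on one generator per sphere of dimension k.
Spheres of dimension 6: count = 4.
b_6 = 4

4


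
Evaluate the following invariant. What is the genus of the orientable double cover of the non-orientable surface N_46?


chi(N_46) = 2 - 46 = -44.
Double cover: chi(Sigma_g) = 2 * chi(N_46) = 2*(-44) = -88.
2 - 2g = -88, so g = (2 - (-88))/2 = 90/2 = 45

45


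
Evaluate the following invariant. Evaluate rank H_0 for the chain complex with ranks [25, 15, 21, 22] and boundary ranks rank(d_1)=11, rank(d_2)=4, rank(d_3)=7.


rank H_k = rank(ker d_k) - rank(im d_{k+1}).
rank(ker d_0) = rank(C_0) - rank(d_0) = 25 - 0 = 25.
rank(im d_{0+1}) = 11.
rank H_0 = 25 - 11 = 14

14


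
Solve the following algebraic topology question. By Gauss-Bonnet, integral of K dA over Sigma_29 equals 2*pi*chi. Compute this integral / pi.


Gauss-Bonnet: integral K dA = 2*pi*chi(M).
chi(Sigma_29) = 2 - 2*29 = -56.
(integral K dA)/pi = 2*chi = 2*(-56) = -112

-112
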